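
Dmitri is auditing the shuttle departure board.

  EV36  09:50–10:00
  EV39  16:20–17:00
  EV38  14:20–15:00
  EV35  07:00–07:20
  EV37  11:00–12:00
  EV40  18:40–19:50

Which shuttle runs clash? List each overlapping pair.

none

Sorted by start: EV35, EV36, EV37, EV38, EV39, EV40.
EV36 starts after EV35 ends; EV35 is clear from here.
EV37 starts after EV36 ends; EV36 is clear from here.
EV38 starts after EV37 ends; EV37 is clear from here.
EV39 starts after EV38 ends; EV38 is clear from here.
EV40 starts after EV39 ends.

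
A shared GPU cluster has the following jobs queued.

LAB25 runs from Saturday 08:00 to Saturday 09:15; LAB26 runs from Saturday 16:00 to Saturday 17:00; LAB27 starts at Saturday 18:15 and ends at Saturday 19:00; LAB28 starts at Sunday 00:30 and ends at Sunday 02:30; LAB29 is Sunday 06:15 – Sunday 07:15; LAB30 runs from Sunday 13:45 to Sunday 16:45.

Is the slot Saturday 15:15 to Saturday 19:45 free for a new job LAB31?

LAB25: ends Saturday 09:15 at or before LAB31 starts Saturday 15:15 → clear.
LAB26: starts Saturday 16:00 before LAB31 ends Saturday 19:45, and ends Saturday 17:00 after LAB31 starts Saturday 15:15 → overlap.
LAB27: starts Saturday 18:15 before LAB31 ends Saturday 19:45, and ends Saturday 19:00 after LAB31 starts Saturday 15:15 → overlap.
LAB28: starts Sunday 00:30 at or after LAB31 ends Saturday 19:45 → clear.
LAB29: starts Sunday 06:15 at or after LAB31 ends Saturday 19:45 → clear.
LAB30: starts Sunday 13:45 at or after LAB31 ends Saturday 19:45 → clear.
LAB31 overlaps LAB26, LAB27.

No — it overlaps LAB26, LAB27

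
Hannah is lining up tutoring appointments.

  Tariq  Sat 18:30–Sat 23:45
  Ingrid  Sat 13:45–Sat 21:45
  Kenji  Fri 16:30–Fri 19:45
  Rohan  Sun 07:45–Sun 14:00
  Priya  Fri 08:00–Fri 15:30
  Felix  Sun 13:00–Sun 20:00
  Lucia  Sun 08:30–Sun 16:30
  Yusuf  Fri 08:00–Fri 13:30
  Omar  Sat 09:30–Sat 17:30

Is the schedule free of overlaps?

Sorted by start: Priya, Yusuf, Kenji, Omar, Ingrid, Tariq, Rohan, Lucia, Felix.
Yusuf starts before Priya ends → Priya and Yusuf overlap.
That's a conflict, so the schedule is not conflict-free.

No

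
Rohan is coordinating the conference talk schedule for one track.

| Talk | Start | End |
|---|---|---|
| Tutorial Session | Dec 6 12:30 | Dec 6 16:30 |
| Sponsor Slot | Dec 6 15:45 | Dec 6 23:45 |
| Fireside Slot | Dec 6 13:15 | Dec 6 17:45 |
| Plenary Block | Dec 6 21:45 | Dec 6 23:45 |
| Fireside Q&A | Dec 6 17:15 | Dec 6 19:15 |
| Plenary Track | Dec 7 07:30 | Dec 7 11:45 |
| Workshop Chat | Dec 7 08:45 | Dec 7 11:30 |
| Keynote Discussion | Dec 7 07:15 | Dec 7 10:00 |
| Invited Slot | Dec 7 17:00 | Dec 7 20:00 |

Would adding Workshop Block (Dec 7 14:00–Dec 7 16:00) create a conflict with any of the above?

No — it doesn't clash with anything

Tutorial Session: ends Dec 6 16:30 at or before Workshop Block starts Dec 7 14:00 → clear.
Fireside Slot: ends Dec 6 17:45 at or before Workshop Block starts Dec 7 14:00 → clear.
Sponsor Slot: ends Dec 6 23:45 at or before Workshop Block starts Dec 7 14:00 → clear.
Fireside Q&A: ends Dec 6 19:15 at or before Workshop Block starts Dec 7 14:00 → clear.
Plenary Block: ends Dec 6 23:45 at or before Workshop Block starts Dec 7 14:00 → clear.
Keynote Discussion: ends Dec 7 10:00 at or before Workshop Block starts Dec 7 14:00 → clear.
Plenary Track: ends Dec 7 11:45 at or before Workshop Block starts Dec 7 14:00 → clear.
Workshop Chat: ends Dec 7 11:30 at or before Workshop Block starts Dec 7 14:00 → clear.
Invited Slot: starts Dec 7 17:00 at or after Workshop Block ends Dec 7 16:00 → clear.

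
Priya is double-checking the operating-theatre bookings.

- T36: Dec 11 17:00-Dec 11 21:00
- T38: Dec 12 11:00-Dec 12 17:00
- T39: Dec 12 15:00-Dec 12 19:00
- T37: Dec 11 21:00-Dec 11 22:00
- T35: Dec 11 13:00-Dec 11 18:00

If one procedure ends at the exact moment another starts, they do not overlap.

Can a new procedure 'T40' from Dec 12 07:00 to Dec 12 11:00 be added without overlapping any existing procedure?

Yes — the slot is free

T35: ends Dec 11 18:00 at or before T40 starts Dec 12 07:00 → clear.
T36: ends Dec 11 21:00 at or before T40 starts Dec 12 07:00 → clear.
T37: ends Dec 11 22:00 at or before T40 starts Dec 12 07:00 → clear.
T38: starts Dec 12 11:00 at or after T40 ends Dec 12 11:00 → clear.
T39: starts Dec 12 15:00 at or after T40 ends Dec 12 11:00 → clear.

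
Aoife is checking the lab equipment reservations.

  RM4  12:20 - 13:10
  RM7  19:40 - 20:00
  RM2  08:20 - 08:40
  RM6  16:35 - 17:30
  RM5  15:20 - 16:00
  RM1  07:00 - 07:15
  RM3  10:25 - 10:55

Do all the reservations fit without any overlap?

Sorted by start: RM1, RM2, RM3, RM4, RM5, RM6, RM7.
RM2 starts after RM1 ends, so nothing later overlaps RM1 either.
RM3 starts after RM2 ends, so nothing later overlaps RM2 either.
RM4 starts after RM3 ends, so nothing later overlaps RM3 either.
RM5 starts after RM4 ends, so nothing later overlaps RM4 either.
RM6 starts after RM5 ends, so nothing later overlaps RM5 either.
RM7 starts after RM6 ends.
Every pair is clear; the schedule has no overlaps.

Yes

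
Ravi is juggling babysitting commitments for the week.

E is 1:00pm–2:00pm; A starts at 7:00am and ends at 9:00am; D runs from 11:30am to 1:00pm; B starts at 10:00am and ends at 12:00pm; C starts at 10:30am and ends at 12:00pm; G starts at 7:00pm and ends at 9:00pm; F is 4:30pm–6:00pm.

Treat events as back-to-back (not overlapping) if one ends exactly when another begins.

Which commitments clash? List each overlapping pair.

B & C, B & D, C & D

Sorted by start: A, B, C, D, E, F, G.
B starts after A ends — done with A.
C starts before B ends → B and C overlap.
D starts before B ends → B and D overlap.
E starts after B ends — done with B.
D starts before C ends → C and D overlap.
E starts after C ends — done with C.
E starts exactly when D ends (back-to-back, no overlap) — done with D.
F starts after E ends — done with E.
G starts after F ends.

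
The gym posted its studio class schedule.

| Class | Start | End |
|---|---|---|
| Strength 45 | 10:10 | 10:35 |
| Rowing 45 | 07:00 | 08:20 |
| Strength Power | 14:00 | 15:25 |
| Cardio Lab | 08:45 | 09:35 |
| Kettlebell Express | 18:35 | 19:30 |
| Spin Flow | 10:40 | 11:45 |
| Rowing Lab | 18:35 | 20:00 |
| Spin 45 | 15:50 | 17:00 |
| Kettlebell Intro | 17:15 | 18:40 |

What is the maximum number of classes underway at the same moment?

Walk through starts and ends in time order (an end at T is processed before a start at T):
07:00 start Rowing 45 → 1
08:20 end Rowing 45 → 0
08:45 start Cardio Lab → 1
09:35 end Cardio Lab → 0
10:10 start Strength 45 → 1
10:35 end Strength 45 → 0
10:40 start Spin Flow → 1
11:45 end Spin Flow → 0
14:00 start Strength Power → 1
15:25 end Strength Power → 0
15:50 start Spin 45 → 1
17:00 end Spin 45 → 0
17:15 start Kettlebell Intro → 1
18:35 start Kettlebell Express → 2
18:35 start Rowing Lab → 3
18:40 end Kettlebell Intro → 2
19:30 end Kettlebell Express → 1
20:00 end Rowing Lab → 0
Peak is 3, at 18:35 (Kettlebell Express, Kettlebell Intro, Rowing Lab).

3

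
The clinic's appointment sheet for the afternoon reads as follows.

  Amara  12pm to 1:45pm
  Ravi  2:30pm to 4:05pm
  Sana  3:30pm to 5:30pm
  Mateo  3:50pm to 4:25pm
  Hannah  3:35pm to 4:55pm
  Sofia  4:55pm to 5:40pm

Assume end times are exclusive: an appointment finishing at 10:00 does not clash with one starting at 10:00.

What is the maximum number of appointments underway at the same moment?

4

Walk through starts and ends in time order (an end at T is processed before a start at T):
12pm start Amara → 1
1:45pm end Amara → 0
2:30pm start Ravi → 1
3:30pm start Sana → 2
3:35pm start Hannah → 3
3:50pm start Mateo → 4
4:05pm end Ravi → 3
4:25pm end Mateo → 2
4:55pm end Hannah → 1
4:55pm start Sofia → 2
5:30pm end Sana → 1
5:40pm end Sofia → 0
Peak is 4, at 3:50pm (Hannah, Mateo, Ravi, Sana).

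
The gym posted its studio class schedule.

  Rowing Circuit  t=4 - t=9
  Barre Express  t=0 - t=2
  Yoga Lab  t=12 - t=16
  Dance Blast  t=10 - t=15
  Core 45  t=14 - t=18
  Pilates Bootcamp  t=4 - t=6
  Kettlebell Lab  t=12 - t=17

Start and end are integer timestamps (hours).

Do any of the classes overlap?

Check each pair: they overlap iff neither finishes before the other starts.
Sorted by start: Barre Express, Pilates Bootcamp, Rowing Circuit, Dance Blast, Kettlebell Lab, Yoga Lab, Core 45.
Pilates Bootcamp starts after Barre Express ends, so Barre Express has no further overlaps.
Rowing Circuit starts before Pilates Bootcamp ends → Pilates Bootcamp and Rowing Circuit overlap.
That's a conflict, so the schedule is not conflict-free.

Yes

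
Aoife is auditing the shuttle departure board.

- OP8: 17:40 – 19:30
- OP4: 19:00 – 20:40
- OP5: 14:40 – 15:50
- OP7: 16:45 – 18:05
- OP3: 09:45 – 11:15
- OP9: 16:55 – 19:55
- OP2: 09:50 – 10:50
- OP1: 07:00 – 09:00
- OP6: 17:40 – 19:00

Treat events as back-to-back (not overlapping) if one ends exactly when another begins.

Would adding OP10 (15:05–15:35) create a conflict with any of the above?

Yes — it overlaps OP5

OP1: ends 09:00 at or before OP10 starts 15:05 → clear.
OP3: ends 11:15 at or before OP10 starts 15:05 → clear.
OP2: ends 10:50 at or before OP10 starts 15:05 → clear.
OP5: starts 14:40 before OP10 ends 15:35, and ends 15:50 after OP10 starts 15:05 → overlap.
OP7: starts 16:45 at or after OP10 ends 15:35 → clear.
OP9: starts 16:55 at or after OP10 ends 15:35 → clear.
OP6: starts 17:40 at or after OP10 ends 15:35 → clear.
OP8: starts 17:40 at or after OP10 ends 15:35 → clear.
OP4: starts 19:00 at or after OP10 ends 15:35 → clear.
OP10 overlaps OP5.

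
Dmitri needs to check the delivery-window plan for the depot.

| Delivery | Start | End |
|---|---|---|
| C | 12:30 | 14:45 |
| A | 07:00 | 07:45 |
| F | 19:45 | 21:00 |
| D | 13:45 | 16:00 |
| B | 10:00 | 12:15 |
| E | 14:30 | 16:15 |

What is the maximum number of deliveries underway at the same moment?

Walk through starts and ends in time order (an end at T is processed before a start at T):
07:00 start A → 1
07:45 end A → 0
10:00 start B → 1
12:15 end B → 0
12:30 start C → 1
13:45 start D → 2
14:30 start E → 3
14:45 end C → 2
16:00 end D → 1
16:15 end E → 0
19:45 start F → 1
21:00 end F → 0
Peak is 3, at 14:30 (C, D, E).

3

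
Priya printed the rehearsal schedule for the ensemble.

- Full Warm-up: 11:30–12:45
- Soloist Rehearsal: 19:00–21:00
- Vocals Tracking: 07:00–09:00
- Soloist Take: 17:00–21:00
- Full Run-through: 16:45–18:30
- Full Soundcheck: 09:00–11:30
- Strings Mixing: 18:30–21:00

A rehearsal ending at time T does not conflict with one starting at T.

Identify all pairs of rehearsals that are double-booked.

Sorted by start: Vocals Tracking, Full Soundcheck, Full Warm-up, Full Run-through, Soloist Take, Strings Mixing, Soloist Rehearsal.
Full Soundcheck starts exactly when Vocals Tracking ends (back-to-back, no overlap) — done with Vocals Tracking.
Full Warm-up starts exactly when Full Soundcheck ends (back-to-back, no overlap) — done with Full Soundcheck.
Full Run-through starts after Full Warm-up ends — done with Full Warm-up.
Soloist Take starts before Full Run-through ends → Full Run-through and Soloist Take overlap.
Strings Mixing starts exactly when Full Run-through ends (back-to-back, no overlap) — done with Full Run-through.
Strings Mixing starts before Soloist Take ends → Soloist Take and Strings Mixing overlap.
Soloist Rehearsal starts before Soloist Take ends → Soloist Take and Soloist Rehearsal overlap.
Soloist Rehearsal starts before Strings Mixing ends → Strings Mixing and Soloist Rehearsal overlap.

Full Run-through & Soloist Take, Soloist Rehearsal & Soloist Take, Soloist Rehearsal & Strings Mixing, Soloist Take & Strings Mixing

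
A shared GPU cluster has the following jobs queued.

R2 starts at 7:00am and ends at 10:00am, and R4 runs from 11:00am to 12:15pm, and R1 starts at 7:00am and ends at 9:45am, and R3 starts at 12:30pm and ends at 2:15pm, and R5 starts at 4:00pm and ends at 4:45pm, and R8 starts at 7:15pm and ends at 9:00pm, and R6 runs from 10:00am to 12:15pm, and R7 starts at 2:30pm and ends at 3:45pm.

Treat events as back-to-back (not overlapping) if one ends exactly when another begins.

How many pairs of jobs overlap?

2

Sorted by start: R1, R2, R6, R4, R3, R7, R5, R8.
R2 starts before R1 ends → R1 and R2 overlap.
R6 starts after R1 ends, so nothing later overlaps R1 either.
R6 starts exactly when R2 ends (back-to-back, no overlap), so nothing later overlaps R2 either.
R4 starts before R6 ends → R6 and R4 overlap.
R3 starts after R6 ends, so nothing later overlaps R6 either.
R3 starts after R4 ends, so nothing later overlaps R4 either.
R7 starts after R3 ends, so nothing later overlaps R3 either.
R5 starts after R7 ends, so nothing later overlaps R7 either.
R8 starts after R5 ends.
Overlapping pairs: R1 & R2, R4 & R6 — 2 in total.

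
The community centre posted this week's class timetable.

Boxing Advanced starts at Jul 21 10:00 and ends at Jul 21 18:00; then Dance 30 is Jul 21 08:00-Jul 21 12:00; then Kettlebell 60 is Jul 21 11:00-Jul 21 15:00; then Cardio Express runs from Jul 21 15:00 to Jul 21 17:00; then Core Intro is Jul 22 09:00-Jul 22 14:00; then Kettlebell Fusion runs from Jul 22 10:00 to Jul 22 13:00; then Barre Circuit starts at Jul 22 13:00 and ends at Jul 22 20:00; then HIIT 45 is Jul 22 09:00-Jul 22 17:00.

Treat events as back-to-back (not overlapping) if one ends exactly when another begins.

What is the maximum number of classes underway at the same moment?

Sweep the timeline, counting +1 at each start and −1 at each end (ends before starts at a tie):
Jul 21 08:00 start Dance 30 → 1
Jul 21 10:00 start Boxing Advanced → 2
Jul 21 11:00 start Kettlebell 60 → 3
Jul 21 12:00 end Dance 30 → 2
Jul 21 15:00 end Kettlebell 60 → 1
Jul 21 15:00 start Cardio Express → 2
Jul 21 17:00 end Cardio Express → 1
Jul 21 18:00 end Boxing Advanced → 0
Jul 22 09:00 start Core Intro → 1
Jul 22 09:00 start HIIT 45 → 2
Jul 22 10:00 start Kettlebell Fusion → 3
Jul 22 13:00 end Kettlebell Fusion → 2
Jul 22 13:00 start Barre Circuit → 3
Jul 22 14:00 end Core Intro → 2
Jul 22 17:00 end HIIT 45 → 1
Jul 22 20:00 end Barre Circuit → 0
Peak is 3, at Jul 21 11:00 (Boxing Advanced, Dance 30, Kettlebell 60).

3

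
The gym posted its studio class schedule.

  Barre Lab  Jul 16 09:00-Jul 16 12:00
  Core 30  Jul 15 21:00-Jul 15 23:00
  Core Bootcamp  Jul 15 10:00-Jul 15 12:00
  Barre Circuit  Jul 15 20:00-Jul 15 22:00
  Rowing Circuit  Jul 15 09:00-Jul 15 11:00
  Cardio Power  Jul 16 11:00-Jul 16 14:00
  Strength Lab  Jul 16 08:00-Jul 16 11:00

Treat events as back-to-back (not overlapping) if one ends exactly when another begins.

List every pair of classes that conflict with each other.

Barre Circuit & Core 30, Barre Lab & Cardio Power, Barre Lab & Strength Lab, Core Bootcamp & Rowing Circuit

Sorted by start: Rowing Circuit, Core Bootcamp, Barre Circuit, Core 30, Strength Lab, Barre Lab, Cardio Power.
Core Bootcamp starts before Rowing Circuit ends → Rowing Circuit and Core Bootcamp overlap.
Barre Circuit starts after Rowing Circuit ends — done with Rowing Circuit.
Barre Circuit starts after Core Bootcamp ends — done with Core Bootcamp.
Core 30 starts before Barre Circuit ends → Barre Circuit and Core 30 overlap.
Strength Lab starts after Barre Circuit ends — done with Barre Circuit.
Strength Lab starts after Core 30 ends — done with Core 30.
Barre Lab starts before Strength Lab ends → Strength Lab and Barre Lab overlap.
Cardio Power starts exactly when Strength Lab ends (back-to-back, no overlap).
Cardio Power starts before Barre Lab ends → Barre Lab and Cardio Power overlap.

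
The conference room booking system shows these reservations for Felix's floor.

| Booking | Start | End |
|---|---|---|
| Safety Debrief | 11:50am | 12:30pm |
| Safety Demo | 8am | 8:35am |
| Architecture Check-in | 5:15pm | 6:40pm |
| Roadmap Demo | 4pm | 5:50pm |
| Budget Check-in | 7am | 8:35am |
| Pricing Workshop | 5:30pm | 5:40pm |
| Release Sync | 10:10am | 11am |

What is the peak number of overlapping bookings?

Walk through starts and ends in time order (an end at T is processed before a start at T):
7am start Budget Check-in → 1
8am start Safety Demo → 2
8:35am end Budget Check-in → 1
8:35am end Safety Demo → 0
10:10am start Release Sync → 1
11am end Release Sync → 0
11:50am start Safety Debrief → 1
12:30pm end Safety Debrief → 0
4pm start Roadmap Demo → 1
5:15pm start Architecture Check-in → 2
5:30pm start Pricing Workshop → 3
5:40pm end Pricing Workshop → 2
5:50pm end Roadmap Demo → 1
6:40pm end Architecture Check-in → 0
Peak is 3, at 5:30pm (Architecture Check-in, Pricing Workshop, Roadmap Demo).

3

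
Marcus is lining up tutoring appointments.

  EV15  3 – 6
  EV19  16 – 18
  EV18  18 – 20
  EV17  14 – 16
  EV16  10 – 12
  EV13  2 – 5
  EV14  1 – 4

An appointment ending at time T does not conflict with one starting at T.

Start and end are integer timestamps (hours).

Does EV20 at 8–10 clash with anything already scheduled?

No — it doesn't clash with anything

EV14: ends 4 at or before EV20 starts 8 → clear.
EV13: ends 5 at or before EV20 starts 8 → clear.
EV15: ends 6 at or before EV20 starts 8 → clear.
EV16: starts 10 at or after EV20 ends 10 → clear.
EV17: starts 14 at or after EV20 ends 10 → clear.
EV19: starts 16 at or after EV20 ends 10 → clear.
EV18: starts 18 at or after EV20 ends 10 → clear.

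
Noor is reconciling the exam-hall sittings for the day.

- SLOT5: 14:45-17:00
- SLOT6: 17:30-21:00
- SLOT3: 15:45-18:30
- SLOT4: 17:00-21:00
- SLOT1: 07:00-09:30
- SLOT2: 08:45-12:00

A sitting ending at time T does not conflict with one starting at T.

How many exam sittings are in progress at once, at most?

3

Sort all start/end points and keep a running count:
07:00 start SLOT1 → 1
08:45 start SLOT2 → 2
09:30 end SLOT1 → 1
12:00 end SLOT2 → 0
14:45 start SLOT5 → 1
15:45 start SLOT3 → 2
17:00 end SLOT5 → 1
17:00 start SLOT4 → 2
17:30 start SLOT6 → 3
18:30 end SLOT3 → 2
21:00 end SLOT4 → 1
21:00 end SLOT6 → 0
Peak is 3, at 17:30 (SLOT3, SLOT4, SLOT6).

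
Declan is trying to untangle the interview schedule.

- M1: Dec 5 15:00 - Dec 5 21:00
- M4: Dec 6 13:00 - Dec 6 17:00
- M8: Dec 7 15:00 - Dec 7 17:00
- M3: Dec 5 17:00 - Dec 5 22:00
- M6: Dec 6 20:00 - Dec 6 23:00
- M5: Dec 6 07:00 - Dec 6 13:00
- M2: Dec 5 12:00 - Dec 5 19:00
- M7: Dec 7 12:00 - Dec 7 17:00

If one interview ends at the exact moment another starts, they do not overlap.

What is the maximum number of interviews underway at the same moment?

Walk through starts and ends in time order (an end at T is processed before a start at T):
Dec 5 12:00 start M2 → 1
Dec 5 15:00 start M1 → 2
Dec 5 17:00 start M3 → 3
Dec 5 19:00 end M2 → 2
Dec 5 21:00 end M1 → 1
Dec 5 22:00 end M3 → 0
Dec 6 07:00 start M5 → 1
Dec 6 13:00 end M5 → 0
Dec 6 13:00 start M4 → 1
Dec 6 17:00 end M4 → 0
Dec 6 20:00 start M6 → 1
Dec 6 23:00 end M6 → 0
Dec 7 12:00 start M7 → 1
Dec 7 15:00 start M8 → 2
Dec 7 17:00 end M7 → 1
Dec 7 17:00 end M8 → 0
Peak is 3, at Dec 5 17:00 (M1, M2, M3).

3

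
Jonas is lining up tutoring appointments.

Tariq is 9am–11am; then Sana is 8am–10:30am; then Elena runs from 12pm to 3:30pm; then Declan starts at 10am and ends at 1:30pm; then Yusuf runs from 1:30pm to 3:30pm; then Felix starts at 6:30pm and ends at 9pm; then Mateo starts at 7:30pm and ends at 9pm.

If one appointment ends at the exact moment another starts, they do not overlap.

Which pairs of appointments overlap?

Declan & Elena, Declan & Sana, Declan & Tariq, Elena & Yusuf, Felix & Mateo, Sana & Tariq

Check each pair: they overlap iff neither finishes before the other starts.
Sorted by start: Sana, Tariq, Declan, Elena, Yusuf, Felix, Mateo.
Tariq starts before Sana ends → Sana and Tariq overlap.
Declan starts before Sana ends → Sana and Declan overlap.
Elena starts after Sana ends, so nothing later overlaps Sana either.
Declan starts before Tariq ends → Tariq and Declan overlap.
Elena starts after Tariq ends, so nothing later overlaps Tariq either.
Elena starts before Declan ends → Declan and Elena overlap.
Yusuf starts exactly when Declan ends (back-to-back, no overlap), so nothing later overlaps Declan either.
Yusuf starts before Elena ends → Elena and Yusuf overlap.
Felix starts after Elena ends, so nothing later overlaps Elena either.
Felix starts after Yusuf ends, so nothing later overlaps Yusuf either.
Mateo starts before Felix ends → Felix and Mateo overlap.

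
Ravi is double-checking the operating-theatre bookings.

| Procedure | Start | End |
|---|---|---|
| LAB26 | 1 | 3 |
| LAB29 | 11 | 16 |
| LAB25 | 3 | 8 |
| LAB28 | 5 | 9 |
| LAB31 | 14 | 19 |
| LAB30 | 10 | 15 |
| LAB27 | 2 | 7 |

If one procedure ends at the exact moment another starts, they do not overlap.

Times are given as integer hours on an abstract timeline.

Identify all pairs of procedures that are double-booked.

LAB25 & LAB27, LAB25 & LAB28, LAB26 & LAB27, LAB27 & LAB28, LAB29 & LAB30, LAB29 & LAB31, LAB30 & LAB31

Sorted by start: LAB26, LAB27, LAB25, LAB28, LAB30, LAB29, LAB31.
LAB27 starts before LAB26 ends → LAB26 and LAB27 overlap.
LAB25 starts exactly when LAB26 ends (back-to-back, no overlap); LAB26 is clear from here.
LAB25 starts before LAB27 ends → LAB27 and LAB25 overlap.
LAB28 starts before LAB27 ends → LAB27 and LAB28 overlap.
LAB30 starts after LAB27 ends; LAB27 is clear from here.
LAB28 starts before LAB25 ends → LAB25 and LAB28 overlap.
LAB30 starts after LAB25 ends; LAB25 is clear from here.
LAB30 starts after LAB28 ends; LAB28 is clear from here.
LAB29 starts before LAB30 ends → LAB30 and LAB29 overlap.
LAB31 starts before LAB30 ends → LAB30 and LAB31 overlap.
LAB31 starts before LAB29 ends → LAB29 and LAB31 overlap.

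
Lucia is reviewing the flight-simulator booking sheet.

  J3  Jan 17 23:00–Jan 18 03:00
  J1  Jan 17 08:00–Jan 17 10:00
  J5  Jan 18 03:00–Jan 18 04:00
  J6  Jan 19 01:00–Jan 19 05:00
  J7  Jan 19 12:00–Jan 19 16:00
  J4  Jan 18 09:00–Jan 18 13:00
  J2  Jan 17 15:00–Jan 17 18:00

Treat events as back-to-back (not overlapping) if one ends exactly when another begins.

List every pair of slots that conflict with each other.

Two intervals overlap when each starts before the other ends.
Sorted by start: J1, J2, J3, J5, J4, J6, J7.
J2 starts after J1 ends, so nothing later overlaps J1 either.
J3 starts after J2 ends, so nothing later overlaps J2 either.
J5 starts exactly when J3 ends (back-to-back, no overlap), so nothing later overlaps J3 either.
J4 starts after J5 ends, so nothing later overlaps J5 either.
J6 starts after J4 ends, so nothing later overlaps J4 either.
J7 starts after J6 ends.

none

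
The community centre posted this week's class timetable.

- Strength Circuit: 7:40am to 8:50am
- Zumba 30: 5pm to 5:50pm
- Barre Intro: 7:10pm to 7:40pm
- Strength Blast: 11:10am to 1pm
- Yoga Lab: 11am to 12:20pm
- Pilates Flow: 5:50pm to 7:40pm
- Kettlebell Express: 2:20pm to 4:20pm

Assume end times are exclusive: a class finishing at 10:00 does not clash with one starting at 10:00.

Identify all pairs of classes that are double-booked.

Sorted by start: Strength Circuit, Yoga Lab, Strength Blast, Kettlebell Express, Zumba 30, Pilates Flow, Barre Intro.
Yoga Lab starts after Strength Circuit ends, so nothing later overlaps Strength Circuit either.
Strength Blast starts before Yoga Lab ends → Yoga Lab and Strength Blast overlap.
Kettlebell Express starts after Yoga Lab ends, so nothing later overlaps Yoga Lab either.
Kettlebell Express starts after Strength Blast ends, so nothing later overlaps Strength Blast either.
Zumba 30 starts after Kettlebell Express ends, so nothing later overlaps Kettlebell Express either.
Pilates Flow starts exactly when Zumba 30 ends (back-to-back, no overlap), so nothing later overlaps Zumba 30 either.
Barre Intro starts before Pilates Flow ends → Pilates Flow and Barre Intro overlap.

Barre Intro & Pilates Flow, Strength Blast & Yoga Lab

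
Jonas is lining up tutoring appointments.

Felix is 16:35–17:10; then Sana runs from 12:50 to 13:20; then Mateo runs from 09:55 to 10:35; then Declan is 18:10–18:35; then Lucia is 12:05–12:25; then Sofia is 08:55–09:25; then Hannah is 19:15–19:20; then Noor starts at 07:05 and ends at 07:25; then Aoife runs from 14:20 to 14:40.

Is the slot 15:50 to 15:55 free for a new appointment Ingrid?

Yes — the slot is free

Noor: ends 07:25 at or before Ingrid starts 15:50 → clear.
Sofia: ends 09:25 at or before Ingrid starts 15:50 → clear.
Mateo: ends 10:35 at or before Ingrid starts 15:50 → clear.
Lucia: ends 12:25 at or before Ingrid starts 15:50 → clear.
Sana: ends 13:20 at or before Ingrid starts 15:50 → clear.
Aoife: ends 14:40 at or before Ingrid starts 15:50 → clear.
Felix: starts 16:35 at or after Ingrid ends 15:55 → clear.
Declan: starts 18:10 at or after Ingrid ends 15:55 → clear.
Hannah: starts 19:15 at or after Ingrid ends 15:55 → clear.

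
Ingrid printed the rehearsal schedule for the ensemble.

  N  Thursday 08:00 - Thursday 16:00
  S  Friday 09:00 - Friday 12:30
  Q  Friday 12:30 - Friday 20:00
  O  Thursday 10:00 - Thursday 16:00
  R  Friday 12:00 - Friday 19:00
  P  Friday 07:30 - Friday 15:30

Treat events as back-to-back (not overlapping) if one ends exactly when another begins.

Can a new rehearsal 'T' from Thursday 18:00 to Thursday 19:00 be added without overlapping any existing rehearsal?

N: ends Thursday 16:00 at or before T starts Thursday 18:00 → clear.
O: ends Thursday 16:00 at or before T starts Thursday 18:00 → clear.
P: starts Friday 07:30 at or after T ends Thursday 19:00 → clear.
S: starts Friday 09:00 at or after T ends Thursday 19:00 → clear.
R: starts Friday 12:00 at or after T ends Thursday 19:00 → clear.
Q: starts Friday 12:30 at or after T ends Thursday 19:00 → clear.

Yes — the slot is free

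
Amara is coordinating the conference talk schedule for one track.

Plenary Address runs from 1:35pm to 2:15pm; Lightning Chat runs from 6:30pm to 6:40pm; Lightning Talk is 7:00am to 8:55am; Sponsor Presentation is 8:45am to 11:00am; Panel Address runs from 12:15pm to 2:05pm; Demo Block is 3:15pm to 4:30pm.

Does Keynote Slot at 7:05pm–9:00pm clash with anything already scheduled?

No — it doesn't clash with anything

Lightning Talk: ends 8:55am at or before Keynote Slot starts 7:05pm → clear.
Sponsor Presentation: ends 11:00am at or before Keynote Slot starts 7:05pm → clear.
Panel Address: ends 2:05pm at or before Keynote Slot starts 7:05pm → clear.
Plenary Address: ends 2:15pm at or before Keynote Slot starts 7:05pm → clear.
Demo Block: ends 4:30pm at or before Keynote Slot starts 7:05pm → clear.
Lightning Chat: ends 6:40pm at or before Keynote Slot starts 7:05pm → clear.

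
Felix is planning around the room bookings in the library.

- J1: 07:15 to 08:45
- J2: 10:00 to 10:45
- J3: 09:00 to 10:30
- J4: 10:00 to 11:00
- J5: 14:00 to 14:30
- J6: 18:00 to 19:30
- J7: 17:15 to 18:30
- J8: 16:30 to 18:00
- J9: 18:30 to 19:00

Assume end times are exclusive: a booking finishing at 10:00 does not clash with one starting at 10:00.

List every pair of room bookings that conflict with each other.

J2 & J3, J2 & J4, J3 & J4, J6 & J7, J6 & J9, J7 & J8

Sorted by start: J1, J3, J2, J4, J5, J8, J7, J6, J9.
J3 starts after J1 ends — done with J1.
J2 starts before J3 ends → J3 and J2 overlap.
J4 starts before J3 ends → J3 and J4 overlap.
J5 starts after J3 ends — done with J3.
J4 starts before J2 ends → J2 and J4 overlap.
J5 starts after J2 ends — done with J2.
J5 starts after J4 ends — done with J4.
J8 starts after J5 ends — done with J5.
J7 starts before J8 ends → J8 and J7 overlap.
J6 starts exactly when J8 ends (back-to-back, no overlap) — done with J8.
J6 starts before J7 ends → J7 and J6 overlap.
J9 starts exactly when J7 ends (back-to-back, no overlap).
J9 starts before J6 ends → J6 and J9 overlap.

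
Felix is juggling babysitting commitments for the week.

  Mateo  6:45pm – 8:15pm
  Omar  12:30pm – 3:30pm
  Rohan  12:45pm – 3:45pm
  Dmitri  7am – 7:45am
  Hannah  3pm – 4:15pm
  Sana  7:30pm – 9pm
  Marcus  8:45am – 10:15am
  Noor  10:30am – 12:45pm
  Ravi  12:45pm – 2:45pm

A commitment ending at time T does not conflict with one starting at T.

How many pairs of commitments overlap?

Two intervals overlap when each starts before the other ends.
Sorted by start: Dmitri, Marcus, Noor, Omar, Rohan, Ravi, Hannah, Mateo, Sana.
Marcus starts after Dmitri ends, so Dmitri has no further overlaps.
Noor starts after Marcus ends, so Marcus has no further overlaps.
Omar starts before Noor ends → Noor and Omar overlap.
Rohan starts exactly when Noor ends (back-to-back, no overlap), so Noor has no further overlaps.
Rohan starts before Omar ends → Omar and Rohan overlap.
Ravi starts before Omar ends → Omar and Ravi overlap.
Hannah starts before Omar ends → Omar and Hannah overlap.
Mateo starts after Omar ends, so Omar has no further overlaps.
Ravi starts before Rohan ends → Rohan and Ravi overlap.
Hannah starts before Rohan ends → Rohan and Hannah overlap.
Mateo starts after Rohan ends, so Rohan has no further overlaps.
Hannah starts after Ravi ends, so Ravi has no further overlaps.
Mateo starts after Hannah ends, so Hannah has no further overlaps.
Sana starts before Mateo ends → Mateo and Sana overlap.
Overlapping pairs: Hannah & Omar, Hannah & Rohan, Mateo & Sana, Noor & Omar, Omar & Ravi, Omar & Rohan, Ravi & Rohan — 7 in total.

7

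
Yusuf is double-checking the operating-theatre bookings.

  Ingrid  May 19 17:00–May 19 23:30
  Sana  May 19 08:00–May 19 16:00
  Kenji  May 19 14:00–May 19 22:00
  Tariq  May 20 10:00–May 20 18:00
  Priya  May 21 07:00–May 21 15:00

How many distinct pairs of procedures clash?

2

Sorted by start: Sana, Kenji, Ingrid, Tariq, Priya.
Kenji starts before Sana ends → Sana and Kenji overlap.
Ingrid starts after Sana ends, so nothing later overlaps Sana either.
Ingrid starts before Kenji ends → Kenji and Ingrid overlap.
Tariq starts after Kenji ends, so nothing later overlaps Kenji either.
Tariq starts after Ingrid ends, so nothing later overlaps Ingrid either.
Priya starts after Tariq ends.
Overlapping pairs: Ingrid & Kenji, Kenji & Sana — 2 in total.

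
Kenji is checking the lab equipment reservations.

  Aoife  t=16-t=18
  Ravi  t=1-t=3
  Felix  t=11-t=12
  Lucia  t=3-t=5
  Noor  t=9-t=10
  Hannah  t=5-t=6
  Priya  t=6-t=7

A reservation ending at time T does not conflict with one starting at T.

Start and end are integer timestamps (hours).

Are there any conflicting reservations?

No

Sorted by start: Ravi, Lucia, Hannah, Priya, Noor, Felix, Aoife.
Lucia starts exactly when Ravi ends (back-to-back, no overlap); Ravi is clear from here.
Hannah starts exactly when Lucia ends (back-to-back, no overlap); Lucia is clear from here.
Priya starts exactly when Hannah ends (back-to-back, no overlap); Hannah is clear from here.
Noor starts after Priya ends; Priya is clear from here.
Felix starts after Noor ends; Noor is clear from here.
Aoife starts after Felix ends.
Every pair is clear; the schedule has no overlaps.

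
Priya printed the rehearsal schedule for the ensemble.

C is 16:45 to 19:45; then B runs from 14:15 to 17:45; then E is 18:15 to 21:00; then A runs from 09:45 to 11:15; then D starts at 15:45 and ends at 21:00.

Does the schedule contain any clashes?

Yes

Sorted by start: A, B, D, C, E.
B starts after A ends, so nothing later overlaps A either.
D starts before B ends → B and D overlap.
That's a conflict, so the schedule is not conflict-free.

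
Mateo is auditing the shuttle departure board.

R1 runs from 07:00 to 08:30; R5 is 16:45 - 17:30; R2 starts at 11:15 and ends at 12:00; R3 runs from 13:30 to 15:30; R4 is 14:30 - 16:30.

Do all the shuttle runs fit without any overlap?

No

Check each pair: they overlap iff neither finishes before the other starts.
Sorted by start: R1, R2, R3, R4, R5.
R2 starts after R1 ends, so R1 has no further overlaps.
R3 starts after R2 ends, so R2 has no further overlaps.
R4 starts before R3 ends → R3 and R4 overlap.
That's a conflict, so the schedule is not conflict-free.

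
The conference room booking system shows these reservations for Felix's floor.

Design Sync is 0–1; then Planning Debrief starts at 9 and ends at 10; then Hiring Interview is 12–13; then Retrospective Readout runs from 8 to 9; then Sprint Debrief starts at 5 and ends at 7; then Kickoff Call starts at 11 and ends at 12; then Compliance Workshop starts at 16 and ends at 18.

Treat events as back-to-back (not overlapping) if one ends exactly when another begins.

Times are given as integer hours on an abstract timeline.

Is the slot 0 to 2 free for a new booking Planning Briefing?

Design Sync: starts 0 before Planning Briefing ends 2, and ends 1 after Planning Briefing starts 0 → overlap.
Sprint Debrief: starts 5 at or after Planning Briefing ends 2 → clear.
Retrospective Readout: starts 8 at or after Planning Briefing ends 2 → clear.
Planning Debrief: starts 9 at or after Planning Briefing ends 2 → clear.
Kickoff Call: starts 11 at or after Planning Briefing ends 2 → clear.
Hiring Interview: starts 12 at or after Planning Briefing ends 2 → clear.
Compliance Workshop: starts 16 at or after Planning Briefing ends 2 → clear.
Planning Briefing overlaps Design Sync.

No — it overlaps Design Sync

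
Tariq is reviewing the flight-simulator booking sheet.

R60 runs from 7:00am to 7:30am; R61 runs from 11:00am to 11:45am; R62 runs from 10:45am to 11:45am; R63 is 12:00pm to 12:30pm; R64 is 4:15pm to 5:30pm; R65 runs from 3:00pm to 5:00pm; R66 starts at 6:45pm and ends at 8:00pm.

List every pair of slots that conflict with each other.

Check each pair: they overlap iff neither finishes before the other starts.
Sorted by start: R60, R62, R61, R63, R65, R64, R66.
R62 starts after R60 ends; R60 is clear from here.
R61 starts before R62 ends → R62 and R61 overlap.
R63 starts after R62 ends; R62 is clear from here.
R63 starts after R61 ends; R61 is clear from here.
R65 starts after R63 ends; R63 is clear from here.
R64 starts before R65 ends → R65 and R64 overlap.
R66 starts after R65 ends.
R66 starts after R64 ends.

R61 & R62, R64 & R65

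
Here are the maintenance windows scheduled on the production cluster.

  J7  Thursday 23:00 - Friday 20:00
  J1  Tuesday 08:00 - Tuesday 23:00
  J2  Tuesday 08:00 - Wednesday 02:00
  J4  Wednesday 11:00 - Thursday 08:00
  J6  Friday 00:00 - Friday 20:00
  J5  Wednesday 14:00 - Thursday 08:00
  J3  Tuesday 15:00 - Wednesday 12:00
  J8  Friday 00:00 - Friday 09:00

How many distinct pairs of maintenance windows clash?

8

Sorted by start: J1, J2, J3, J4, J5, J7, J6, J8.
J2 starts before J1 ends → J1 and J2 overlap.
J3 starts before J1 ends → J1 and J3 overlap.
J4 starts after J1 ends — done with J1.
J3 starts before J2 ends → J2 and J3 overlap.
J4 starts after J2 ends — done with J2.
J4 starts before J3 ends → J3 and J4 overlap.
J5 starts after J3 ends — done with J3.
J5 starts before J4 ends → J4 and J5 overlap.
J7 starts after J4 ends — done with J4.
J7 starts after J5 ends — done with J5.
J6 starts before J7 ends → J7 and J6 overlap.
J8 starts before J7 ends → J7 and J8 overlap.
J8 starts before J6 ends → J6 and J8 overlap.
Overlapping pairs: J1 & J2, J1 & J3, J2 & J3, J3 & J4, J4 & J5, J6 & J7, J6 & J8, J7 & J8 — 8 in total.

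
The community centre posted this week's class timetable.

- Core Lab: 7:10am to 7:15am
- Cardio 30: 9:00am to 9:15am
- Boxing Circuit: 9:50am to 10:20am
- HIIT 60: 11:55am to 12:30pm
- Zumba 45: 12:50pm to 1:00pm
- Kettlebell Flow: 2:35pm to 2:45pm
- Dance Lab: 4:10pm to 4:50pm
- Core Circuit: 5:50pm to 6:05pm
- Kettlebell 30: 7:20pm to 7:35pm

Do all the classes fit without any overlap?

Sorted by start: Core Lab, Cardio 30, Boxing Circuit, HIIT 60, Zumba 45, Kettlebell Flow, Dance Lab, Core Circuit, Kettlebell 30.
Cardio 30 starts after Core Lab ends — done with Core Lab.
Boxing Circuit starts after Cardio 30 ends — done with Cardio 30.
HIIT 60 starts after Boxing Circuit ends — done with Boxing Circuit.
Zumba 45 starts after HIIT 60 ends — done with HIIT 60.
Kettlebell Flow starts after Zumba 45 ends — done with Zumba 45.
Dance Lab starts after Kettlebell Flow ends — done with Kettlebell Flow.
Core Circuit starts after Dance Lab ends — done with Dance Lab.
Kettlebell 30 starts after Core Circuit ends.
Every pair is clear; the schedule has no overlaps.

Yes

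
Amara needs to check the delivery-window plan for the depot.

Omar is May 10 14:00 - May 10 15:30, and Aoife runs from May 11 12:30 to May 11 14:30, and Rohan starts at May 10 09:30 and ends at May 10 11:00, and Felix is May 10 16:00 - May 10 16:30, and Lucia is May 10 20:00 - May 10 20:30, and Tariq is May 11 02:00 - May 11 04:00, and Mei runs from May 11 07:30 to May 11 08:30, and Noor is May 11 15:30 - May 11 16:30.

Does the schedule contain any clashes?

Two intervals overlap when each starts before the other ends.
Sorted by start: Rohan, Omar, Felix, Lucia, Tariq, Mei, Aoife, Noor.
Omar starts after Rohan ends; Rohan is clear from here.
Felix starts after Omar ends; Omar is clear from here.
Lucia starts after Felix ends; Felix is clear from here.
Tariq starts after Lucia ends; Lucia is clear from here.
Mei starts after Tariq ends; Tariq is clear from here.
Aoife starts after Mei ends; Mei is clear from here.
Noor starts after Aoife ends.
Every pair is clear; the schedule has no overlaps.

No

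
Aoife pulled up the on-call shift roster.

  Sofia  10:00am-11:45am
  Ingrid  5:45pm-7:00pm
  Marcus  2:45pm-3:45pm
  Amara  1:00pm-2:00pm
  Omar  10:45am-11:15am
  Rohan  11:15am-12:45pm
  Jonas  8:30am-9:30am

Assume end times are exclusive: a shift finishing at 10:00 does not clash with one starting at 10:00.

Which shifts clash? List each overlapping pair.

Omar & Sofia, Rohan & Sofia

Two intervals overlap when each starts before the other ends.
Sorted by start: Jonas, Sofia, Omar, Rohan, Amara, Marcus, Ingrid.
Sofia starts after Jonas ends, so Jonas has no further overlaps.
Omar starts before Sofia ends → Sofia and Omar overlap.
Rohan starts before Sofia ends → Sofia and Rohan overlap.
Amara starts after Sofia ends, so Sofia has no further overlaps.
Rohan starts exactly when Omar ends (back-to-back, no overlap), so Omar has no further overlaps.
Amara starts after Rohan ends, so Rohan has no further overlaps.
Marcus starts after Amara ends, so Amara has no further overlaps.
Ingrid starts after Marcus ends.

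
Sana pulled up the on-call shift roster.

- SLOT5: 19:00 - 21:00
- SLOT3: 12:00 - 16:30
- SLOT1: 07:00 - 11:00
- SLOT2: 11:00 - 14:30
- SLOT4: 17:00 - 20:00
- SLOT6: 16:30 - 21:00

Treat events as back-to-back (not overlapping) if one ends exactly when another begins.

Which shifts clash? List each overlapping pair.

SLOT2 & SLOT3, SLOT4 & SLOT5, SLOT4 & SLOT6, SLOT5 & SLOT6

Two intervals overlap when each starts before the other ends.
Sorted by start: SLOT1, SLOT2, SLOT3, SLOT6, SLOT4, SLOT5.
SLOT2 starts exactly when SLOT1 ends (back-to-back, no overlap); SLOT1 is clear from here.
SLOT3 starts before SLOT2 ends → SLOT2 and SLOT3 overlap.
SLOT6 starts after SLOT2 ends; SLOT2 is clear from here.
SLOT6 starts exactly when SLOT3 ends (back-to-back, no overlap); SLOT3 is clear from here.
SLOT4 starts before SLOT6 ends → SLOT6 and SLOT4 overlap.
SLOT5 starts before SLOT6 ends → SLOT6 and SLOT5 overlap.
SLOT5 starts before SLOT4 ends → SLOT4 and SLOT5 overlap.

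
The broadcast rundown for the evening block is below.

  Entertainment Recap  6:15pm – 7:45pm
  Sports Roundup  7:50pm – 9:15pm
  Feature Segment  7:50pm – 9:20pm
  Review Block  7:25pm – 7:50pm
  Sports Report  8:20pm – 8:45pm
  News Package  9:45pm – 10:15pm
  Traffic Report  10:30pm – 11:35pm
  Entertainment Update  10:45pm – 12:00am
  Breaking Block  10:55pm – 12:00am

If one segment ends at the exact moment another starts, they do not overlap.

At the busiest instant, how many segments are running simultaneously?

3

Walk through starts and ends in time order (an end at T is processed before a start at T):
6:15pm start Entertainment Recap → 1
7:25pm start Review Block → 2
7:45pm end Entertainment Recap → 1
7:50pm end Review Block → 0
7:50pm start Feature Segment → 1
7:50pm start Sports Roundup → 2
8:20pm start Sports Report → 3
8:45pm end Sports Report → 2
9:15pm end Sports Roundup → 1
9:20pm end Feature Segment → 0
9:45pm start News Package → 1
10:15pm end News Package → 0
10:30pm start Traffic Report → 1
10:45pm start Entertainment Update → 2
10:55pm start Breaking Block → 3
11:35pm end Traffic Report → 2
12:00am end Breaking Block → 1
12:00am end Entertainment Update → 0
Peak is 3, at 8:20pm (Feature Segment, Sports Report, Sports Roundup).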